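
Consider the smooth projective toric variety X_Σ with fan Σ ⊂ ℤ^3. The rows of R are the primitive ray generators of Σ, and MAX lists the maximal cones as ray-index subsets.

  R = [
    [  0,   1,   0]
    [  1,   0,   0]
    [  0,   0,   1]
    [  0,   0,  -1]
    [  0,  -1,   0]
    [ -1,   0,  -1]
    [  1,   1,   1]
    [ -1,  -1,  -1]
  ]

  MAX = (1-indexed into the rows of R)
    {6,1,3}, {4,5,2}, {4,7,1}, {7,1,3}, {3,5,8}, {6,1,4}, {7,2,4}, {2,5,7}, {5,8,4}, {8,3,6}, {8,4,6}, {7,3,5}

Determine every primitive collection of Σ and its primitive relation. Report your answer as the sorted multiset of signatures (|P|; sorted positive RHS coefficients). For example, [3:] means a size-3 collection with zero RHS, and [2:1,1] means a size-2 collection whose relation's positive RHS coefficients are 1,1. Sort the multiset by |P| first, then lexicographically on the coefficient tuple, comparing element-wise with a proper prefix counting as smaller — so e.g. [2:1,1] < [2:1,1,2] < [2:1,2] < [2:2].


Σ has 11 primitive collections:

  {1,5}:  v_{1} + v_{5} = 0 ; sig = [2:]
  {3,4}:  v_{3} + v_{4} = 0 ; sig = [2:]
  {7,8}:  v_{7} + v_{8} = 0 ; sig = [2:]
  {1,8}:  v_{1} + v_{8} = v_{6} ; sig = [2:1]
  {2,6}:  v_{2} + v_{6} = v_{4} ; sig = [2:1]
  {5,6}:  v_{5} + v_{6} = v_{8} ; sig = [2:1]
  {6,7}:  v_{6} + v_{7} = v_{1} ; sig = [2:1]
  {1,2}:  v_{1} + v_{2} = v_{4} + v_{7} ; sig = [2:1,1]
  {2,3}:  v_{2} + v_{3} = v_{5} + v_{7} ; sig = [2:1,1]
  {2,8}:  v_{2} + v_{8} = v_{4} + v_{5} ; sig = [2:1,1]
  {4,5,7}:  v_{4} + v_{5} + v_{7} = v_{2} ; sig = [3:1]

Sorted signature multiset PRS(X):
[[2:], [2:], [2:], [2:1], [2:1], [2:1], [2:1], [2:1,1], [2:1,1], [2:1,1], [3:1]]


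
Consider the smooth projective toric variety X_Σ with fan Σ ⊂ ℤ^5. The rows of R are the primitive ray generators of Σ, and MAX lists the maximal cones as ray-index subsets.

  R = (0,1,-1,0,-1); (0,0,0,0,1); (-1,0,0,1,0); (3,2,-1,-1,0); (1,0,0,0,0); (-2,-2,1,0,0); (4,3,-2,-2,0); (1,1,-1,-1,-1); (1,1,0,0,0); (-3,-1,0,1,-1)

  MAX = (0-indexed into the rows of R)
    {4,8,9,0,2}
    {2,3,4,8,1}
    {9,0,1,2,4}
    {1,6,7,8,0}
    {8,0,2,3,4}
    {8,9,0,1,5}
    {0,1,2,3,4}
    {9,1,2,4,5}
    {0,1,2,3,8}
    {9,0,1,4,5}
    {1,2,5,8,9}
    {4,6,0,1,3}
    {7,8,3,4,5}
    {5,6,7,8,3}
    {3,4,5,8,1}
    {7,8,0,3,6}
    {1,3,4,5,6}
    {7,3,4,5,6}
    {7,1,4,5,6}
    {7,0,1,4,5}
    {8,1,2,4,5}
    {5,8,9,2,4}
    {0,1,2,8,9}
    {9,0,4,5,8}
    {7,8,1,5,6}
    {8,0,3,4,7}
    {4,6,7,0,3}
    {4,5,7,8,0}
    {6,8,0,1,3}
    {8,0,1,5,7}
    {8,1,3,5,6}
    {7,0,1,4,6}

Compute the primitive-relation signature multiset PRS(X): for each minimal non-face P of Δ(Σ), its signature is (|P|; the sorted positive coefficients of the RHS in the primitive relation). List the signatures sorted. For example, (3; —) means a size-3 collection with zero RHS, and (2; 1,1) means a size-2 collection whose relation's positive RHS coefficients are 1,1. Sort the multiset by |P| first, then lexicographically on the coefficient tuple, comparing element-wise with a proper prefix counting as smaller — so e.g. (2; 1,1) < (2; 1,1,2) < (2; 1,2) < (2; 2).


14 collections generate NE(X_Σ); each relation:

  {2,7}:  v_{2} + v_{7} = v_{0}  ⇒ sig = (2; 1)
  {3,9}:  v_{3} + v_{9} = v_{0}  ⇒ sig = (2; 1)
  {2,6}:  v_{2} + v_{6} = v_{0} + v_{1} + v_{3}  ⇒ sig = (2; 1,1,1)
  {6,9}:  v_{6} + v_{9} = v_{0} + v_{1} + v_{7}  ⇒ sig = (2; 1,1,1)
  {7,9}:  v_{7} + v_{9} = 2·v_{0} + v_{5}  ⇒ sig = (2; 1,2)
  {2,3,5}:  v_{2} + v_{3} + v_{5} = 0  ⇒ sig = (3; —)
  {0,2,5}:  v_{0} + v_{2} + v_{5} = v_{9}  ⇒ sig = (3; 1)
  {0,3,5}:  v_{0} + v_{3} + v_{5} = v_{7}  ⇒ sig = (3; 1)
  {1,3,7}:  v_{1} + v_{3} + v_{7} = v_{6}  ⇒ sig = (3; 1)
  {0,5,6}:  v_{0} + v_{5} + v_{6} = v_{1} + 2·v_{7}  ⇒ sig = (3; 1,2)
  {4,6,8}:  v_{4} + v_{6} + v_{8} = 2·v_{3}  ⇒ sig = (3; 2)
  {1,4,7,8}:  v_{1} + v_{4} + v_{7} + v_{8} = v_{3}  ⇒ sig = (4; 1)
  {1,4,8,9}:  v_{1} + v_{4} + v_{8} + v_{9} = v_{2}  ⇒ sig = (4; 1)
  {0,1,4,8}:  v_{0} + v_{1} + v_{4} + v_{8} = v_{2} + v_{3}  ⇒ sig = (4; 1,1)

Hence PRS(X_Σ) =
{ (2; 1) ×2,  (2; 1,1,1) ×2,  (2; 1,2),  (3; —),  (3; 1) ×3,  (3; 1,2),  (3; 2),  (4; 1) ×2,  (4; 1,1) }


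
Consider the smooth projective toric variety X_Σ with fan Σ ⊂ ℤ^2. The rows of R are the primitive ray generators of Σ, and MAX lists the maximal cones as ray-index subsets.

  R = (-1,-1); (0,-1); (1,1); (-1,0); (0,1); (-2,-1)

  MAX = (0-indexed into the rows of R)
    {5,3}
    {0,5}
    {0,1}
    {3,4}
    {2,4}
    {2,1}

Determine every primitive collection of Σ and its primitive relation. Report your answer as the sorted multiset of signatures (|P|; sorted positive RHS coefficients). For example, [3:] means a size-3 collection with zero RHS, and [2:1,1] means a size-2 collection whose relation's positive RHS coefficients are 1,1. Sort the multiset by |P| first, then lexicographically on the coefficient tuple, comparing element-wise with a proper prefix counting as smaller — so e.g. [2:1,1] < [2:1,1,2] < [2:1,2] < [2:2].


Primitive collections (9):

  P={0,2}:  v_{0} + v_{2} = 0  →  sig = [2:]
  P={1,4}:  v_{1} + v_{4} = 0  →  sig = [2:]
  P={0,3}:  v_{0} + v_{3} = v_{5}  →  sig = [2:1]
  P={0,4}:  v_{0} + v_{4} = v_{3}  →  sig = [2:1]
  P={1,3}:  v_{1} + v_{3} = v_{0}  →  sig = [2:1]
  P={2,3}:  v_{2} + v_{3} = v_{4}  →  sig = [2:1]
  P={2,5}:  v_{2} + v_{5} = v_{3}  →  sig = [2:1]
  P={1,5}:  v_{1} + v_{5} = 2·v_{0}  →  sig = [2:2]
  P={4,5}:  v_{4} + v_{5} = 2·v_{3}  →  sig = [2:2]

Hence PRS(X_Σ) =
    |P|=2: 9 collections, coeffs (), (), (1), (1), (1), (1), (1), (2), (2)


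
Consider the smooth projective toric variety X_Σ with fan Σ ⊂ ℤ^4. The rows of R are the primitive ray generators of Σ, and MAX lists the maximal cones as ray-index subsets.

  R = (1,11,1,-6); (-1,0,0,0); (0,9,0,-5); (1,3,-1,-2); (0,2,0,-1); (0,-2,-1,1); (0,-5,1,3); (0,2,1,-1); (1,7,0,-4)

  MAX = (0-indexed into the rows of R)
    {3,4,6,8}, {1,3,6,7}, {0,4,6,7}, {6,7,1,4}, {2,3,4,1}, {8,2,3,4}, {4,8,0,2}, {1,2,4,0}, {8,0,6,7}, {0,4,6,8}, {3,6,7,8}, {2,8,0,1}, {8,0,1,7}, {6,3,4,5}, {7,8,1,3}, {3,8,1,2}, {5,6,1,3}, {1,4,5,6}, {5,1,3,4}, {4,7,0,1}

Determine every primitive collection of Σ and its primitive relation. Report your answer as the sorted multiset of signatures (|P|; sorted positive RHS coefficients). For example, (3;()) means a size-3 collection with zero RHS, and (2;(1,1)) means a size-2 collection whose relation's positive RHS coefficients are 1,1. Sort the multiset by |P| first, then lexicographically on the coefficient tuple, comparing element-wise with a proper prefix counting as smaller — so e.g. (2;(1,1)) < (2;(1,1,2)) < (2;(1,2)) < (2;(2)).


Minimal non-faces — 13 found among 9 rays, 20 max cones:

  • {5,7}:  v_{5} + v_{7} = 0  ⇒ sig = (2;())
  • {0,5}:  v_{0} + v_{5} = v_{4} + v_{8}  ⇒ sig = (2;(1,1))
  • {2,6}:  v_{2} + v_{6} = v_{4} + v_{7}  ⇒ sig = (2;(1,1))
  • {2,7}:  v_{2} + v_{7} = v_{0} + v_{1}  ⇒ sig = (2;(1,1))
  • {5,8}:  v_{5} + v_{8} = v_{3} + v_{4}  ⇒ sig = (2;(1,1))
  • {2,5}:  v_{2} + v_{5} = v_{1} + v_{3} + 2·v_{4}  ⇒ sig = (2;(1,1,2))
  • {0,3}:  v_{0} + v_{3} = 2·v_{8}  ⇒ sig = (2;(2))
  • {1,4,8}:  v_{1} + v_{4} + v_{8} = v_{2}  ⇒ sig = (3;(1))
  • {1,6,8}:  v_{1} + v_{6} + v_{8} = v_{7}  ⇒ sig = (3;(1))
  • {3,4,7}:  v_{3} + v_{4} + v_{7} = v_{8}  ⇒ sig = (3;(1))
  • {4,7,8}:  v_{4} + v_{7} + v_{8} = v_{0}  ⇒ sig = (3;(1))
  • {0,1,6}:  v_{0} + v_{1} + v_{6} = v_{4} + 2·v_{7}  ⇒ sig = (3;(1,2))
  • {1,3,4,6}:  v_{1} + v_{3} + v_{4} + v_{6} = 0  ⇒ sig = (4;())

Sorted signature multiset PRS(X):
{ (2;()),  (2;(1,1)) ×4,  (2;(1,1,2)),  (2;(2)),  (3;(1)) ×4,  (3;(1,2)),  (4;()) }


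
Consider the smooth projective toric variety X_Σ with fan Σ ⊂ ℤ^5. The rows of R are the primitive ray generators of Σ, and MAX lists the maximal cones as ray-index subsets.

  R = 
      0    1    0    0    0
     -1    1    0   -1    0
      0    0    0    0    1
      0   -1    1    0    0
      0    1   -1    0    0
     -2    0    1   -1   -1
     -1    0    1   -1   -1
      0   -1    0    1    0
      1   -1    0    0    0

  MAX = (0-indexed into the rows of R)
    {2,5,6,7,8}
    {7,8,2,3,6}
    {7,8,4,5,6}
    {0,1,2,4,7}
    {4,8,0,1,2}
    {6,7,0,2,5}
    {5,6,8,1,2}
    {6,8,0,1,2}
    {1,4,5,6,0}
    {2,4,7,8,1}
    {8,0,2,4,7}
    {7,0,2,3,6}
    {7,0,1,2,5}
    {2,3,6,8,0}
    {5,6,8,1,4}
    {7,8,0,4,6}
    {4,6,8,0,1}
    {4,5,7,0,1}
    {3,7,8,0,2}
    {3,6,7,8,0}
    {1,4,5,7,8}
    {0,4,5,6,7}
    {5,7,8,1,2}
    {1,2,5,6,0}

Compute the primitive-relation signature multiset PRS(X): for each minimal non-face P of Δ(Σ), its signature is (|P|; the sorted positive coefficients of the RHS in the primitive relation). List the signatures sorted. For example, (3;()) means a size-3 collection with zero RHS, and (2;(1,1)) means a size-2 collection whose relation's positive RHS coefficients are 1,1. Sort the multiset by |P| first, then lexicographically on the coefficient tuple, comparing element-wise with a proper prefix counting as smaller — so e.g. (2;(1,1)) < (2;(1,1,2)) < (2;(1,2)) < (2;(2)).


9 minimal non-faces of Δ(Σ) (on 9 rays):

  P = {3,4}:  v_{3} + v_{4} = 0  so sig = (2;())
  P = {1,3}:  v_{1} + v_{3} = v_{2} + v_{6}  so sig = (2;(1,1))
  P = {3,5}:  v_{3} + v_{5} = v_{2} + 2·v_{6} + v_{7}  so sig = (2;(1,1,2))
  P = {0,5,8}:  v_{0} + v_{5} + v_{8} = v_{6}  so sig = (3;(1))
  P = {1,6,7}:  v_{1} + v_{6} + v_{7} = v_{5}  so sig = (3;(1))
  P = {2,4,6}:  v_{2} + v_{4} + v_{6} = v_{1}  so sig = (3;(1))
  P = {2,4,5}:  v_{2} + v_{4} + v_{5} = 2·v_{1} + v_{7}  so sig = (3;(1,2))
  P = {0,1,7,8}:  v_{0} + v_{1} + v_{7} + v_{8} = 0  so sig = (4;())
  P = {0,2,6,7,8}:  v_{0} + v_{2} + v_{6} + v_{7} + v_{8} = v_{3}  so sig = (5;(1))

Sorted signature multiset PRS(X):
{ (2;()),  (2;(1,1)),  (2;(1,1,2)),  (3;(1)) ×3,  (3;(1,2)),  (4;()),  (5;(1)) }


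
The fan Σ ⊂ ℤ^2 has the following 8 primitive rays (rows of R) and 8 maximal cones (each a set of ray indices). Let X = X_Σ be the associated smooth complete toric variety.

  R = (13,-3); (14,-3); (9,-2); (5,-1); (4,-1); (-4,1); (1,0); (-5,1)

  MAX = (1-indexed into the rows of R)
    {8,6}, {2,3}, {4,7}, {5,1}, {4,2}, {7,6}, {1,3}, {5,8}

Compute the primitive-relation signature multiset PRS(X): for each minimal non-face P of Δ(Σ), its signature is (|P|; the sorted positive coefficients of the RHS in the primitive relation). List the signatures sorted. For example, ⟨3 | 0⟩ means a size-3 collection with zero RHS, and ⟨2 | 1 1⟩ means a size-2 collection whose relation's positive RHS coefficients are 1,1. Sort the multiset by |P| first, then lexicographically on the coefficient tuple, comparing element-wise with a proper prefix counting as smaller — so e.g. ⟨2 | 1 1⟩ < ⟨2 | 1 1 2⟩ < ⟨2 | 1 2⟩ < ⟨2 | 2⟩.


20 collections generate NE(X_Σ); each relation:

  P = {4,8}:  v_{4} + v_{8} = 0 ; sig = ⟨2 | 0⟩
  P = {5,6}:  v_{5} + v_{6} = 0 ; sig = ⟨2 | 0⟩
  P = {1,6}:  v_{1} + v_{6} = v_{3} ; sig = ⟨2 | 1⟩
  P = {1,7}:  v_{1} + v_{7} = v_{2} ; sig = ⟨2 | 1⟩
  P = {2,8}:  v_{2} + v_{8} = v_{3} ; sig = ⟨2 | 1⟩
  P = {3,4}:  v_{3} + v_{4} = v_{2} ; sig = ⟨2 | 1⟩
  P = {3,5}:  v_{3} + v_{5} = v_{1} ; sig = ⟨2 | 1⟩
  P = {3,6}:  v_{3} + v_{6} = v_{4} ; sig = ⟨2 | 1⟩
  P = {3,8}:  v_{3} + v_{8} = v_{5} ; sig = ⟨2 | 1⟩
  P = {4,5}:  v_{4} + v_{5} = v_{3} ; sig = ⟨2 | 1⟩
  P = {4,6}:  v_{4} + v_{6} = v_{7} ; sig = ⟨2 | 1⟩
  P = {5,7}:  v_{5} + v_{7} = v_{4} ; sig = ⟨2 | 1⟩
  P = {7,8}:  v_{7} + v_{8} = v_{6} ; sig = ⟨2 | 1⟩
  P = {1,4}:  v_{1} + v_{4} = 2·v_{3} ; sig = ⟨2 | 2⟩
  P = {1,8}:  v_{1} + v_{8} = 2·v_{5} ; sig = ⟨2 | 2⟩
  P = {2,5}:  v_{2} + v_{5} = 2·v_{3} ; sig = ⟨2 | 2⟩
  P = {2,6}:  v_{2} + v_{6} = 2·v_{4} ; sig = ⟨2 | 2⟩
  P = {3,7}:  v_{3} + v_{7} = 2·v_{4} ; sig = ⟨2 | 2⟩
  P = {1,2}:  v_{1} + v_{2} = 3·v_{3} ; sig = ⟨2 | 3⟩
  P = {2,7}:  v_{2} + v_{7} = 3·v_{4} ; sig = ⟨2 | 3⟩

so the primitive-relation signature multiset is
    ⟨2 | 0⟩
    ⟨2 | 0⟩
    ⟨2 | 1⟩
    ⟨2 | 1⟩
    ⟨2 | 1⟩
    ⟨2 | 1⟩
    ⟨2 | 1⟩
    ⟨2 | 1⟩
    ⟨2 | 1⟩
    ⟨2 | 1⟩
    ⟨2 | 1⟩
    ⟨2 | 1⟩
    ⟨2 | 1⟩
    ⟨2 | 2⟩
    ⟨2 | 2⟩
    ⟨2 | 2⟩
    ⟨2 | 2⟩
    ⟨2 | 2⟩
    ⟨2 | 3⟩
    ⟨2 | 3⟩


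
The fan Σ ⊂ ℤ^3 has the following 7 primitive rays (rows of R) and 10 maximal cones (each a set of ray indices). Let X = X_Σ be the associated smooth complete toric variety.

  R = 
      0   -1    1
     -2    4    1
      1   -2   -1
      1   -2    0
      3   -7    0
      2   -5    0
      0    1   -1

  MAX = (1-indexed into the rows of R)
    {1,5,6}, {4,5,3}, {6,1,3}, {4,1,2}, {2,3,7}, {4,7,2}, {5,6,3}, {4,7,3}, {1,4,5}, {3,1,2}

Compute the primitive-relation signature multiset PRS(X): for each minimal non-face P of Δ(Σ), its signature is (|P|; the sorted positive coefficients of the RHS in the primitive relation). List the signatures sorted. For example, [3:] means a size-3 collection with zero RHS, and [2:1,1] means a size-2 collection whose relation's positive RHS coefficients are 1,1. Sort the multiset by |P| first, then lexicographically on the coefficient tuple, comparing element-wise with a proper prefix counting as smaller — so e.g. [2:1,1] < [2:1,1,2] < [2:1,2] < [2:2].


Σ has 9 primitive collections:

  • {1,7}:  v_{1} + v_{7} = 0  →  sig = [2:]
  • {2,6}:  v_{2} + v_{6} = v_{1}  →  sig = [2:1]
  • {4,6}:  v_{4} + v_{6} = v_{5}  →  sig = [2:1]
  • {2,5}:  v_{2} + v_{5} = v_{1} + v_{4}  →  sig = [2:1,1]
  • {6,7}:  v_{6} + v_{7} = v_{3} + v_{4}  →  sig = [2:1,1]
  • {5,7}:  v_{5} + v_{7} = v_{3} + 2·v_{4}  →  sig = [2:1,2]
  • {2,3,4}:  v_{2} + v_{3} + v_{4} = 0  →  sig = [3:]
  • {1,3,4}:  v_{1} + v_{3} + v_{4} = v_{6}  →  sig = [3:1]
  • {1,3,5}:  v_{1} + v_{3} + v_{5} = 2·v_{6}  →  sig = [3:2]

Hence PRS(X_Σ) =
    |P|=2: 6 collections, coeffs (), (1), (1), (1,1), (1,1), (1,2)
    |P|=3: 3 collections, coeffs (), (1), (2)


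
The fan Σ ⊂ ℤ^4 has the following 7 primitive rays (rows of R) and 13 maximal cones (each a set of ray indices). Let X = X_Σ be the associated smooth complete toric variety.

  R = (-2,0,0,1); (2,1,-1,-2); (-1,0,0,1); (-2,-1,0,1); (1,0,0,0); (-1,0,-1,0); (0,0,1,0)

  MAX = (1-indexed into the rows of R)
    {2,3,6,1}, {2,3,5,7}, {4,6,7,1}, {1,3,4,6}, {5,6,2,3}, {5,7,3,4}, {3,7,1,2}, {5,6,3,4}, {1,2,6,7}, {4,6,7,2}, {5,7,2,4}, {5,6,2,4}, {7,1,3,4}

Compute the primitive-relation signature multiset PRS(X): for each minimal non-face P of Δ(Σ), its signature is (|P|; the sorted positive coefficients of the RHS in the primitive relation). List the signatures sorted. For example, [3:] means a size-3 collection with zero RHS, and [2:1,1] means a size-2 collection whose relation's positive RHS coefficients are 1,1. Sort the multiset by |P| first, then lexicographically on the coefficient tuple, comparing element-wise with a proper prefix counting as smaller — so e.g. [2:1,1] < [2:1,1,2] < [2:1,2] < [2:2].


The 5 primitive collections of Σ (r=7, n=4):

  {1,5}:  v_{1} + v_{5} = v_{3}  ⇒ sig = [2:1]
  {5,6,7}:  v_{5} + v_{6} + v_{7} = 0  ⇒ sig = [3:]
  {2,3,4}:  v_{2} + v_{3} + v_{4} = v_{6}  ⇒ sig = [3:1]
  {3,6,7}:  v_{3} + v_{6} + v_{7} = v_{1}  ⇒ sig = [3:1]
  {1,2,4}:  v_{1} + v_{2} + v_{4} = 2·v_{6} + v_{7}  ⇒ sig = [3:1,2]

so the primitive-relation signature multiset is
    [2:1]
    [3:]
    [3:1]
    [3:1]
    [3:1,2]


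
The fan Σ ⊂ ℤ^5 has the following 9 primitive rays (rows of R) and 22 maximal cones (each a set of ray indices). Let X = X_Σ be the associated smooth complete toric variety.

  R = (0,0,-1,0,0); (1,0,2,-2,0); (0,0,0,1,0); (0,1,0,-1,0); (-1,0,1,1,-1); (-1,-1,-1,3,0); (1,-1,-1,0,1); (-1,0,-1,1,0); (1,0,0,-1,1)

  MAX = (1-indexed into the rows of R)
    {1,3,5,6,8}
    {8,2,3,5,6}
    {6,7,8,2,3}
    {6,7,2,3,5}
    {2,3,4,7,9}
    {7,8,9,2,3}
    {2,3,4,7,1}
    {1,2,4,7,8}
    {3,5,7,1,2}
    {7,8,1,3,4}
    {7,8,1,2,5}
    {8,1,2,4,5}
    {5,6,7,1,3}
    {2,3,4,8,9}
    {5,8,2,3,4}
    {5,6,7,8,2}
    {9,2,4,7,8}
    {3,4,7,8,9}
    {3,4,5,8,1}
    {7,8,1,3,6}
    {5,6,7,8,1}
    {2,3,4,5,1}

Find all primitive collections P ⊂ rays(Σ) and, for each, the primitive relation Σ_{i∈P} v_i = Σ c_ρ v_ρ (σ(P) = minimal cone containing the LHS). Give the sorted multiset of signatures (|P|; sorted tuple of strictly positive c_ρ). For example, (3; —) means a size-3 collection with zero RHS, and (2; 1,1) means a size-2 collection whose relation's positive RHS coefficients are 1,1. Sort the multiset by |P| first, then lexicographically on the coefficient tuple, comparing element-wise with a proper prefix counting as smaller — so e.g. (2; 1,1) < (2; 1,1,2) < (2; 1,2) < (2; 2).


|primitive collections| = 9. Relations:

  {1,9}:  v_{1} + v_{9} = v_{4} + v_{7} ; sig = (2; 1,1)
  {4,6}:  v_{4} + v_{6} = v_{3} + v_{8} ; sig = (2; 1,1)
  {5,9}:  v_{5} + v_{9} = v_{2} + v_{3} + v_{8} ; sig = (2; 1,1,1)
  {6,9}:  v_{6} + v_{9} = v_{2} + 2·v_{3} + v_{7} + 2·v_{8} ; sig = (2; 1,1,2,2)
  {4,5,7}:  v_{4} + v_{5} + v_{7} = 0 ; sig = (3; —)
  {1,2,6}:  v_{1} + v_{2} + v_{6} = v_{5} + v_{7} ; sig = (3; 1,1)
  {1,2,3,8}:  v_{1} + v_{2} + v_{3} + v_{8} = 0 ; sig = (4; —)
  {3,5,7,8}:  v_{3} + v_{5} + v_{7} + v_{8} = v_{6} ; sig = (4; 1)
  {2,3,4,7,8}:  v_{2} + v_{3} + v_{4} + v_{7} + v_{8} = v_{9} ; sig = (5; 1)

so the primitive-relation signature multiset is
[(2; 1,1), (2; 1,1), (2; 1,1,1), (2; 1,1,2,2), (3; —), (3; 1,1), (4; —), (4; 1), (5; 1)]


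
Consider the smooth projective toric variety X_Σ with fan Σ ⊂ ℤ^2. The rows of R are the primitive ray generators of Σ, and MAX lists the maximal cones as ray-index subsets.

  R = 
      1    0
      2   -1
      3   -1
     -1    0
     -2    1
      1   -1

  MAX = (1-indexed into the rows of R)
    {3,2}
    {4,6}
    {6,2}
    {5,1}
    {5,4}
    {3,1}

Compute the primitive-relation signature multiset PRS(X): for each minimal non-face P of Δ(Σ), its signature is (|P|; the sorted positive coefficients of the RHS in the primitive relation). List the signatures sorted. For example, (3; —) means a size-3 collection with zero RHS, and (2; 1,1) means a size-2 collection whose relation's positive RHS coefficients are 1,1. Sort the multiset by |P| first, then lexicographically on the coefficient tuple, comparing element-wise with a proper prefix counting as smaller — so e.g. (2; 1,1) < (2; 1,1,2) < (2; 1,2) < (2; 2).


9 minimal non-faces of Δ(Σ) (on 6 rays):

  • {1,4}:  v_{1} + v_{4} = 0  ⇒ sig = (2; —)
  • {2,5}:  v_{2} + v_{5} = 0  ⇒ sig = (2; —)
  • {1,2}:  v_{1} + v_{2} = v_{3}  ⇒ sig = (2; 1)
  • {1,6}:  v_{1} + v_{6} = v_{2}  ⇒ sig = (2; 1)
  • {2,4}:  v_{2} + v_{4} = v_{6}  ⇒ sig = (2; 1)
  • {3,4}:  v_{3} + v_{4} = v_{2}  ⇒ sig = (2; 1)
  • {3,5}:  v_{3} + v_{5} = v_{1}  ⇒ sig = (2; 1)
  • {5,6}:  v_{5} + v_{6} = v_{4}  ⇒ sig = (2; 1)
  • {3,6}:  v_{3} + v_{6} = 2·v_{2}  ⇒ sig = (2; 2)

Hence PRS(X_Σ) =
[(2; —), (2; —), (2; 1), (2; 1), (2; 1), (2; 1), (2; 1), (2; 1), (2; 2)]


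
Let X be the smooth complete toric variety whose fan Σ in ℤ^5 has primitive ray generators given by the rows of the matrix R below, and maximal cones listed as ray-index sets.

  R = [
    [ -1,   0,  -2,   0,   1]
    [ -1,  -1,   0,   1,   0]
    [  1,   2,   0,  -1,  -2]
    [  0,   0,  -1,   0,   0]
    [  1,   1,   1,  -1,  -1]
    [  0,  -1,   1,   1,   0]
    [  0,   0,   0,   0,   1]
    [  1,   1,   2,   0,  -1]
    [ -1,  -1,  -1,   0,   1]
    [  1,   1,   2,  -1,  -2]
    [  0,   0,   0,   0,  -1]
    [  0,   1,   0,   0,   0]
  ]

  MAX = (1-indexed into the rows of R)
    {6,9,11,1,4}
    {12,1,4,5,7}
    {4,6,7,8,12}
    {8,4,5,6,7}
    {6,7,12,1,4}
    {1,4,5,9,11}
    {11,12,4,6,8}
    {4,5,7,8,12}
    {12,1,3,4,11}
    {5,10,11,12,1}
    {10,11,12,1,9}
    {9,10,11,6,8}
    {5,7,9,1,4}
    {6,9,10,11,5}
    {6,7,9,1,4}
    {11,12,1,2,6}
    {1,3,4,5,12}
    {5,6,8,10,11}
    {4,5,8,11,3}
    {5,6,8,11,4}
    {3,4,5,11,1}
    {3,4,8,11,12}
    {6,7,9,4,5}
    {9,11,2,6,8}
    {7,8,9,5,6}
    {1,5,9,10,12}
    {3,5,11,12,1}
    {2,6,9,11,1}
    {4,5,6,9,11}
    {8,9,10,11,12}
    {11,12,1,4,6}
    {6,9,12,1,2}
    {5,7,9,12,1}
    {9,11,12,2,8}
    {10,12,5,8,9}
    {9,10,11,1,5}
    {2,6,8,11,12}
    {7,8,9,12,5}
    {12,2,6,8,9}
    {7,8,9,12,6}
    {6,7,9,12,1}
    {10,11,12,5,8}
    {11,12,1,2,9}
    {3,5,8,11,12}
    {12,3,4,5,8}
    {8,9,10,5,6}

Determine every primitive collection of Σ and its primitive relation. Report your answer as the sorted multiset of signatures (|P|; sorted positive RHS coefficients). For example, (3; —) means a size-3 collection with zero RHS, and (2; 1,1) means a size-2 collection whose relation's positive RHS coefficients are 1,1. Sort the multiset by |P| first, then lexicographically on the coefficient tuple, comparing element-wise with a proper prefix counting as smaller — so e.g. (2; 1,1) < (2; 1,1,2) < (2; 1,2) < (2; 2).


Δ(Σ) — 12 vertices, 23 min non-faces:

  P = {7,11}:  v_{7} + v_{11} = 0  so sig = (2; —)
  P = {1,8}:  v_{1} + v_{8} = v_{12}  so sig = (2; 1)
  P = {4,10}:  v_{4} + v_{10} = v_{5} + v_{11}  so sig = (2; 1,1)
  P = {2,4}:  v_{2} + v_{4} = v_{1} + v_{6} + v_{11}  so sig = (2; 1,1,1)
  P = {2,5}:  v_{2} + v_{5} = v_{8} + v_{9} + v_{11}  so sig = (2; 1,1,1)
  P = {2,7}:  v_{2} + v_{7} = v_{6} + v_{9} + v_{12}  so sig = (2; 1,1,1)
  P = {3,6}:  v_{3} + v_{6} = v_{4} + v_{8} + v_{11}  so sig = (2; 1,1,1)
  P = {3,7}:  v_{3} + v_{7} = v_{4} + v_{5} + v_{12}  so sig = (2; 1,1,1)
  P = {3,9}:  v_{3} + v_{9} = v_{1} + v_{5} + v_{11}  so sig = (2; 1,1,1)
  P = {7,10}:  v_{7} + v_{10} = v_{5} + v_{8} + v_{9}  so sig = (2; 1,1,1)
  P = {2,3}:  v_{2} + v_{3} = 2·v_{11} + v_{12}  so sig = (2; 1,2)
  P = {3,10}:  v_{3} + v_{10} = 2·v_{5} + 2·v_{11} + v_{12}  so sig = (2; 1,2,2)
  P = {2,10}:  v_{2} + v_{10} = 2·v_{8} + 2·v_{9} + 2·v_{11}  so sig = (2; 2,2,2)
  P = {1,5,6}:  v_{1} + v_{5} + v_{6} = 0  so sig = (3; —)
  P = {4,8,9}:  v_{4} + v_{8} + v_{9} = 0  so sig = (3; —)
  P = {4,9,12}:  v_{4} + v_{9} + v_{12} = v_{1}  so sig = (3; 1)
  P = {5,6,12}:  v_{5} + v_{6} + v_{12} = v_{8}  so sig = (3; 1)
  P = {1,6,10}:  v_{1} + v_{6} + v_{10} = v_{8} + v_{9} + v_{11}  so sig = (3; 1,1,1)
  P = {6,10,12}:  v_{6} + v_{10} + v_{12} = 2·v_{8} + v_{9} + v_{11}  so sig = (3; 1,1,2)
  P = {4,5,11,12}:  v_{4} + v_{5} + v_{11} + v_{12} = v_{3}  so sig = (4; 1)
  P = {5,8,9,11}:  v_{5} + v_{8} + v_{9} + v_{11} = v_{10}  so sig = (4; 1)
  P = {6,9,11,12}:  v_{6} + v_{9} + v_{11} + v_{12} = v_{2}  so sig = (4; 1)
  P = {5,9,11,12}:  v_{5} + v_{9} + v_{11} + v_{12} = v_{1} + v_{10}  so sig = (4; 1,1)

Sorted signature multiset PRS(X):
[(2; —), (2; 1), (2; 1,1), (2; 1,1,1), (2; 1,1,1), (2; 1,1,1), (2; 1,1,1), (2; 1,1,1), (2; 1,1,1), (2; 1,1,1), (2; 1,2), (2; 1,2,2), (2; 2,2,2), (3; —), (3; —), (3; 1), (3; 1), (3; 1,1,1), (3; 1,1,2), (4; 1), (4; 1), (4; 1), (4; 1,1)]


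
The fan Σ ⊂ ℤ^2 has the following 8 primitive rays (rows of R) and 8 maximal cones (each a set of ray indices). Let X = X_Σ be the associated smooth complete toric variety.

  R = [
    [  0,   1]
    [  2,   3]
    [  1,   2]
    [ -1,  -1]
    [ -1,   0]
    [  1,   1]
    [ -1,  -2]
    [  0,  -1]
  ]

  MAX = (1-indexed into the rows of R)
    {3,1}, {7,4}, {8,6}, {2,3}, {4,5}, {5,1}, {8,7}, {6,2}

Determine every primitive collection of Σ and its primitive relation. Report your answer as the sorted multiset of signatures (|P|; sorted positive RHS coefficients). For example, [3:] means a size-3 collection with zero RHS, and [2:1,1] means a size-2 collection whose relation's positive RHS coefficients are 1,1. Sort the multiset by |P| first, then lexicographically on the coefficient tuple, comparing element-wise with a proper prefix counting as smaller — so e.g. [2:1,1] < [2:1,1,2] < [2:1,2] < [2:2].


Σ has 20 primitive collections:

  {1,8}:  v_{1} + v_{8} = 0 — sig = [2:]
  {3,7}:  v_{3} + v_{7} = 0 — sig = [2:]
  {4,6}:  v_{4} + v_{6} = 0 — sig = [2:]
  {1,4}:  v_{1} + v_{4} = v_{5} — sig = [2:1]
  {1,6}:  v_{1} + v_{6} = v_{3} — sig = [2:1]
  {1,7}:  v_{1} + v_{7} = v_{4} — sig = [2:1]
  {2,4}:  v_{2} + v_{4} = v_{3} — sig = [2:1]
  {2,7}:  v_{2} + v_{7} = v_{6} — sig = [2:1]
  {3,4}:  v_{3} + v_{4} = v_{1} — sig = [2:1]
  {3,6}:  v_{3} + v_{6} = v_{2} — sig = [2:1]
  {3,8}:  v_{3} + v_{8} = v_{6} — sig = [2:1]
  {4,8}:  v_{4} + v_{8} = v_{7} — sig = [2:1]
  {5,6}:  v_{5} + v_{6} = v_{1} — sig = [2:1]
  {5,8}:  v_{5} + v_{8} = v_{4} — sig = [2:1]
  {6,7}:  v_{6} + v_{7} = v_{8} — sig = [2:1]
  {2,5}:  v_{2} + v_{5} = v_{1} + v_{3} — sig = [2:1,1]
  {1,2}:  v_{1} + v_{2} = 2·v_{3} — sig = [2:2]
  {2,8}:  v_{2} + v_{8} = 2·v_{6} — sig = [2:2]
  {3,5}:  v_{3} + v_{5} = 2·v_{1} — sig = [2:2]
  {5,7}:  v_{5} + v_{7} = 2·v_{4} — sig = [2:2]

Sorted signature multiset PRS(X):
    [2:]
    [2:]
    [2:]
    [2:1]
    [2:1]
    [2:1]
    [2:1]
    [2:1]
    [2:1]
    [2:1]
    [2:1]
    [2:1]
    [2:1]
    [2:1]
    [2:1]
    [2:1,1]
    [2:2]
    [2:2]
    [2:2]
    [2:2]


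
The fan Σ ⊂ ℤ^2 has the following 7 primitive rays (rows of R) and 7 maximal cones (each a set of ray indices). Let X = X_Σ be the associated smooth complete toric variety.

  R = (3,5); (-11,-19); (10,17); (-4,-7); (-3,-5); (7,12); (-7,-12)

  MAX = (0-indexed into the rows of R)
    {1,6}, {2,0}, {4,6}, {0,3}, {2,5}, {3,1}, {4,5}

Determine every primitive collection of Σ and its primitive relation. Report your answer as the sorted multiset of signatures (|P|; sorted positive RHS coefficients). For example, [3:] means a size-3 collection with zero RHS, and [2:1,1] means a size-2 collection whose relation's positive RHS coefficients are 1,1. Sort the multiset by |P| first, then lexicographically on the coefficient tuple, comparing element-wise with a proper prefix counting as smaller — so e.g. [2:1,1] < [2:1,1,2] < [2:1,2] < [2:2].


|primitive collections| = 14. Relations:

  P={0,4}:  v_{0} + v_{4} = 0  so sig = [2:]
  P={5,6}:  v_{5} + v_{6} = 0  so sig = [2:]
  P={0,5}:  v_{0} + v_{5} = v_{2}  so sig = [2:1]
  P={0,6}:  v_{0} + v_{6} = v_{3}  so sig = [2:1]
  P={1,5}:  v_{1} + v_{5} = v_{3}  so sig = [2:1]
  P={2,4}:  v_{2} + v_{4} = v_{5}  so sig = [2:1]
  P={2,6}:  v_{2} + v_{6} = v_{0}  so sig = [2:1]
  P={3,4}:  v_{3} + v_{4} = v_{6}  so sig = [2:1]
  P={3,5}:  v_{3} + v_{5} = v_{0}  so sig = [2:1]
  P={3,6}:  v_{3} + v_{6} = v_{1}  so sig = [2:1]
  P={1,2}:  v_{1} + v_{2} = v_{0} + v_{3}  so sig = [2:1,1]
  P={0,1}:  v_{0} + v_{1} = 2·v_{3}  so sig = [2:2]
  P={1,4}:  v_{1} + v_{4} = 2·v_{6}  so sig = [2:2]
  P={2,3}:  v_{2} + v_{3} = 2·v_{0}  so sig = [2:2]

Signatures (|P|; sorted positive RHS coefficients), sorted:
[[2:], [2:], [2:1], [2:1], [2:1], [2:1], [2:1], [2:1], [2:1], [2:1], [2:1,1], [2:2], [2:2], [2:2]]


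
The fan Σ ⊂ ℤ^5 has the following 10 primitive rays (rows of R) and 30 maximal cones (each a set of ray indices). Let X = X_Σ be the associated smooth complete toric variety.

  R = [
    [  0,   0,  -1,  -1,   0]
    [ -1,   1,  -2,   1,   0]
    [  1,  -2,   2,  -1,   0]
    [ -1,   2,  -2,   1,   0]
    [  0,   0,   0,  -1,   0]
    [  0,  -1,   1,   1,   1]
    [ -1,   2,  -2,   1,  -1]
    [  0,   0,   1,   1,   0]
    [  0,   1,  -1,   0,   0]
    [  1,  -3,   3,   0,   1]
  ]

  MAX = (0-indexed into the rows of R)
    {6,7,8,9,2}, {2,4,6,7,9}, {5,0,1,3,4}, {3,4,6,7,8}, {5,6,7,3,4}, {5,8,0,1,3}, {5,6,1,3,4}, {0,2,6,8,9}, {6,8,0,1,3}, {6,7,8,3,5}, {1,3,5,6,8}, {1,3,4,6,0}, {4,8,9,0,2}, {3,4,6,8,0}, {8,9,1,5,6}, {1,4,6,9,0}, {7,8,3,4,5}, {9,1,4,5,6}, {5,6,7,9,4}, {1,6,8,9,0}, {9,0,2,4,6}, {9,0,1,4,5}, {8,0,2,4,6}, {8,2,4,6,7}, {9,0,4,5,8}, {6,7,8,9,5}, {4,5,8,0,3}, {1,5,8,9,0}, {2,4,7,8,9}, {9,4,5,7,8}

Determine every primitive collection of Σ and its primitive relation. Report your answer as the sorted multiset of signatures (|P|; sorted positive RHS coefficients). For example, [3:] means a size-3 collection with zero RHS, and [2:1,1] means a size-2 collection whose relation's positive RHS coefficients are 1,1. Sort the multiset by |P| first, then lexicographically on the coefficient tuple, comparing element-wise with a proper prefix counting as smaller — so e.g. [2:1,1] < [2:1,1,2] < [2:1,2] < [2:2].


Minimal non-faces — 10 found among 10 rays, 30 max cones:

  P = {0,7}:  v_{0} + v_{7} = 0  ⟹  sig = [2:]
  P = {2,3}:  v_{2} + v_{3} = 0  ⟹  sig = [2:]
  P = {2,5}:  v_{2} + v_{5} = v_{9}  ⟹  sig = [2:1]
  P = {3,9}:  v_{3} + v_{9} = v_{5}  ⟹  sig = [2:1]
  P = {1,7}:  v_{1} + v_{7} = v_{5} + v_{6}  ⟹  sig = [2:1,1]
  P = {1,2}:  v_{1} + v_{2} = v_{0} + v_{6} + v_{9}  ⟹  sig = [2:1,1,1]
  P = {0,5,6}:  v_{0} + v_{5} + v_{6} = v_{1}  ⟹  sig = [3:1]
  P = {1,4,8}:  v_{1} + v_{4} + v_{8} = v_{0} + v_{3}  ⟹  sig = [3:1,1]
  P = {4,6,8,9}:  v_{4} + v_{6} + v_{8} + v_{9} = 0  ⟹  sig = [4:]
  P = {4,5,6,8}:  v_{4} + v_{5} + v_{6} + v_{8} = v_{3}  ⟹  sig = [4:1]

so the primitive-relation signature multiset is
    [2:]
    [2:]
    [2:1]
    [2:1]
    [2:1,1]
    [2:1,1,1]
    [3:1]
    [3:1,1]
    [4:]
    [4:1]


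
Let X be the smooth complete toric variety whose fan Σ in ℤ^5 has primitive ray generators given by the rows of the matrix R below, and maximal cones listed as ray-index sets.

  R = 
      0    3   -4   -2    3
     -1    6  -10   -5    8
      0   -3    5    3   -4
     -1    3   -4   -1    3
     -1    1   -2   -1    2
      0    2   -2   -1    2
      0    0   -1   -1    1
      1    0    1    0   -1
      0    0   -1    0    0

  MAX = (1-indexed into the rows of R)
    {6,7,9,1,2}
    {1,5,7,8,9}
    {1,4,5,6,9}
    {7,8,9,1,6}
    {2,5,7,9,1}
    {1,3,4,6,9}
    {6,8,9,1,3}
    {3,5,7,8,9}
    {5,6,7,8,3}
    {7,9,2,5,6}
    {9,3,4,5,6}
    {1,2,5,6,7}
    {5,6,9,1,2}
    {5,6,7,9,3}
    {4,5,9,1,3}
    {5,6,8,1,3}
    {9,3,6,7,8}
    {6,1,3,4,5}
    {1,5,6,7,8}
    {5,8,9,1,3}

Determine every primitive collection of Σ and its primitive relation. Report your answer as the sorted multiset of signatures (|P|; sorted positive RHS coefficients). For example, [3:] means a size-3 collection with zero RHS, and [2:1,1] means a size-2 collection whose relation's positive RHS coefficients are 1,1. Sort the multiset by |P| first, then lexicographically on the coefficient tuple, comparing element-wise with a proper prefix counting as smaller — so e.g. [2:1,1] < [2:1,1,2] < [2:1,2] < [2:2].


Primitive collections (9):

  P={2,3}:  v_{2} + v_{3} = v_{5} + v_{6} + v_{9} — sig = [2:1,1,1]
  P={4,7}:  v_{4} + v_{7} = v_{5} + v_{6} + v_{9} — sig = [2:1,1,1]
  P={2,8}:  v_{2} + v_{8} = 2·v_{1} + v_{7} — sig = [2:1,2]
  P={4,8}:  v_{4} + v_{8} = 2·v_{1} + v_{3} — sig = [2:1,2]
  P={2,4}:  v_{2} + v_{4} = v_{1} + 2·v_{5} + 2·v_{6} + 2·v_{9} — sig = [2:1,2,2,2]
  P={1,3,7}:  v_{1} + v_{3} + v_{7} = 0 — sig = [3:]
  P={5,6,8,9}:  v_{5} + v_{6} + v_{8} + v_{9} = v_{1} — sig = [4:1]
  P={1,3,5,6,9}:  v_{1} + v_{3} + v_{5} + v_{6} + v_{9} = v_{4} — sig = [5:1]
  P={1,5,6,7,9}:  v_{1} + v_{5} + v_{6} + v_{7} + v_{9} = v_{2} — sig = [5:1]

Hence PRS(X_Σ) =
    [2:1,1,1]
    [2:1,1,1]
    [2:1,2]
    [2:1,2]
    [2:1,2,2,2]
    [3:]
    [4:1]
    [5:1]
    [5:1]


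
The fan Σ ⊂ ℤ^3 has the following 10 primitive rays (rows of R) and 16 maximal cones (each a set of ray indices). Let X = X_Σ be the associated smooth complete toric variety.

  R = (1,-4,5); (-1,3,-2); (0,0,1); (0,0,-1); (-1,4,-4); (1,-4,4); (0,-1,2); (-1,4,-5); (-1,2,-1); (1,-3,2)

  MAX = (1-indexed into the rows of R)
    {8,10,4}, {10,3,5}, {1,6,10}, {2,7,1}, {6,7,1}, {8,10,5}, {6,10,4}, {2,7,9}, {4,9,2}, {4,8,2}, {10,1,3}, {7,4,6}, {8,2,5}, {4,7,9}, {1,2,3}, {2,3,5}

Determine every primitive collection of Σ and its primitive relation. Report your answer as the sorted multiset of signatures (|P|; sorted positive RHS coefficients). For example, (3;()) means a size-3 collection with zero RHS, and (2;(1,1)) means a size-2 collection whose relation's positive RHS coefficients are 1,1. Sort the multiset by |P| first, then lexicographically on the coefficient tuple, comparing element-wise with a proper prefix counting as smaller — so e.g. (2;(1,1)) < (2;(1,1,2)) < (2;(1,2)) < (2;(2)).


Minimal non-faces — 22 found among 10 rays, 16 max cones:

  P={1,8}:  v_{1} + v_{8} = 0  so sig = (2;())
  P={2,10}:  v_{2} + v_{10} = 0  so sig = (2;())
  P={3,4}:  v_{3} + v_{4} = 0  so sig = (2;())
  P={5,6}:  v_{5} + v_{6} = 0  so sig = (2;())
  P={1,4}:  v_{1} + v_{4} = v_{6}  so sig = (2;(1))
  P={1,5}:  v_{1} + v_{5} = v_{3}  so sig = (2;(1))
  P={2,6}:  v_{2} + v_{6} = v_{7}  so sig = (2;(1))
  P={3,6}:  v_{3} + v_{6} = v_{1}  so sig = (2;(1))
  P={3,8}:  v_{3} + v_{8} = v_{5}  so sig = (2;(1))
  P={4,5}:  v_{4} + v_{5} = v_{8}  so sig = (2;(1))
  P={5,7}:  v_{5} + v_{7} = v_{2}  so sig = (2;(1))
  P={6,8}:  v_{6} + v_{8} = v_{4}  so sig = (2;(1))
  P={7,10}:  v_{7} + v_{10} = v_{6}  so sig = (2;(1))
  P={3,7}:  v_{3} + v_{7} = v_{1} + v_{2}  so sig = (2;(1,1))
  P={3,9}:  v_{3} + v_{9} = v_{2} + v_{7}  so sig = (2;(1,1))
  P={7,8}:  v_{7} + v_{8} = v_{2} + v_{4}  so sig = (2;(1,1))
  P={9,10}:  v_{9} + v_{10} = v_{4} + v_{7}  so sig = (2;(1,1))
  P={5,9}:  v_{5} + v_{9} = 2·v_{2} + v_{4}  so sig = (2;(1,2))
  P={6,9}:  v_{6} + v_{9} = v_{4} + 2·v_{7}  so sig = (2;(1,2))
  P={1,9}:  v_{1} + v_{9} = 2·v_{7}  so sig = (2;(2))
  P={8,9}:  v_{8} + v_{9} = 2·v_{2} + 2·v_{4}  so sig = (2;(2,2))
  P={2,4,7}:  v_{2} + v_{4} + v_{7} = v_{9}  so sig = (3;(1))

Hence PRS(X_Σ) =
{ (2;()) ×4,  (2;(1)) ×9,  (2;(1,1)) ×4,  (2;(1,2)) ×2,  (2;(2)),  (2;(2,2)),  (3;(1)) }


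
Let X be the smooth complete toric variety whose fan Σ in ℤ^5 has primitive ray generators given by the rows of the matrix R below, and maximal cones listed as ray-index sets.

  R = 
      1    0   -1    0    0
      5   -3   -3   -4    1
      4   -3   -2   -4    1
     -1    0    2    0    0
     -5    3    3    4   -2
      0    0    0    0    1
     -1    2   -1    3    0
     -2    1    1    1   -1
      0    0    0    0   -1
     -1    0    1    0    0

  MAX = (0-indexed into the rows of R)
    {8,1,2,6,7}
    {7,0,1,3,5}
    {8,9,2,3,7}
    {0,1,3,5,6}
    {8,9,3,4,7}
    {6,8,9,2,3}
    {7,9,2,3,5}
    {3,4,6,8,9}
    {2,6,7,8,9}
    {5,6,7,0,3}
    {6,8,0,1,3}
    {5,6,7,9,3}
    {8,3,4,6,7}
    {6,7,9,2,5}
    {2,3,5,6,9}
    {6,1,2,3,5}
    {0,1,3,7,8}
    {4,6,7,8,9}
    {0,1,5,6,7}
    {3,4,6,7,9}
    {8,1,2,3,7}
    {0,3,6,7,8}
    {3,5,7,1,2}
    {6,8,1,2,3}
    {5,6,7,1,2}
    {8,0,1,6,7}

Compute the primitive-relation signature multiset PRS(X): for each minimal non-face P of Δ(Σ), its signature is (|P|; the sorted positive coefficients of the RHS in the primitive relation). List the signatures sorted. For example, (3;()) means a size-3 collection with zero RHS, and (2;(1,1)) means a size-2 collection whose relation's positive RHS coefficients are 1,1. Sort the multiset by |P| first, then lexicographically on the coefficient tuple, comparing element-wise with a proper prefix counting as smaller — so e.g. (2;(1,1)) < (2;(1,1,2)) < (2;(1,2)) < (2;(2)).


11 collections generate NE(X_Σ); each relation:

  P={0,9}:  v_{0} + v_{9} = 0 — sig = (2;())
  P={5,8}:  v_{5} + v_{8} = 0 — sig = (2;())
  P={0,2}:  v_{0} + v_{2} = v_{1} — sig = (2;(1))
  P={1,4}:  v_{1} + v_{4} = v_{8} — sig = (2;(1))
  P={1,9}:  v_{1} + v_{9} = v_{2} — sig = (2;(1))
  P={2,4}:  v_{2} + v_{4} = v_{8} + v_{9} — sig = (2;(1,1))
  P={0,4}:  v_{0} + v_{4} = v_{3} + v_{6} + v_{7} + v_{8} — sig = (2;(1,1,1,1))
  P={4,5}:  v_{4} + v_{5} = v_{3} + v_{6} + v_{7} + v_{9} — sig = (2;(1,1,1,1))
  P={2,3,6,7}:  v_{2} + v_{3} + v_{6} + v_{7} = 0 — sig = (4;())
  P={1,3,6,7}:  v_{1} + v_{3} + v_{6} + v_{7} = v_{0} — sig = (4;(1))
  P={3,6,7,8,9}:  v_{3} + v_{6} + v_{7} + v_{8} + v_{9} = v_{4} — sig = (5;(1))

Sorted signature multiset PRS(X):
[(2;()), (2;()), (2;(1)), (2;(1)), (2;(1)), (2;(1,1)), (2;(1,1,1,1)), (2;(1,1,1,1)), (4;()), (4;(1)), (5;(1))]


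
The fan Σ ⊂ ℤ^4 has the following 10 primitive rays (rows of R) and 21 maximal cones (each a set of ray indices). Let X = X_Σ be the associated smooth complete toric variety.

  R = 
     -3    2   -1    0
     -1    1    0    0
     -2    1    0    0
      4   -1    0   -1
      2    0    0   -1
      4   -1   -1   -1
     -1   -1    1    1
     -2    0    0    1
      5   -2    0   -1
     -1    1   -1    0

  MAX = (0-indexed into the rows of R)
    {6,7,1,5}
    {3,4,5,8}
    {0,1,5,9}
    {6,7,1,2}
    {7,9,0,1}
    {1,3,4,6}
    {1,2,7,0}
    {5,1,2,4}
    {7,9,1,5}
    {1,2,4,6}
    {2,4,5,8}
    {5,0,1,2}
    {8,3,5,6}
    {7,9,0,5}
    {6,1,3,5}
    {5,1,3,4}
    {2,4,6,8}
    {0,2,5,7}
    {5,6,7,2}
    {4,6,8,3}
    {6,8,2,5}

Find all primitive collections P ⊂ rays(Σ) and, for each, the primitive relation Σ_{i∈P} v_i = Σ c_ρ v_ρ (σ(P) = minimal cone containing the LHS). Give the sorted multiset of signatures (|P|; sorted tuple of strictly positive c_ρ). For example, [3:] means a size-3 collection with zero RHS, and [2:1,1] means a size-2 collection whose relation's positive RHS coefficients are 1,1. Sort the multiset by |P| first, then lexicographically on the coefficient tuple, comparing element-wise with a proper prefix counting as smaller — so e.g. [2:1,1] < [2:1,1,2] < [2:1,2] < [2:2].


18 collections generate NE(X_Σ); each relation:

  • {4,7}:  v_{4} + v_{7} = 0  ⇒ sig = [2:]
  • {1,8}:  v_{1} + v_{8} = v_{3}  ⇒ sig = [2:1]
  • {2,3}:  v_{2} + v_{3} = v_{4}  ⇒ sig = [2:1]
  • {2,9}:  v_{2} + v_{9} = v_{0}  ⇒ sig = [2:1]
  • {6,9}:  v_{6} + v_{9} = v_{7}  ⇒ sig = [2:1]
  • {8,9}:  v_{8} + v_{9} = v_{5}  ⇒ sig = [2:1]
  • {0,6}:  v_{0} + v_{6} = v_{2} + v_{7}  ⇒ sig = [2:1,1]
  • {0,8}:  v_{0} + v_{8} = v_{2} + v_{5}  ⇒ sig = [2:1,1]
  • {3,9}:  v_{3} + v_{9} = v_{1} + v_{5}  ⇒ sig = [2:1,1]
  • {7,8}:  v_{7} + v_{8} = v_{5} + v_{6}  ⇒ sig = [2:1,1]
  • {0,3}:  v_{0} + v_{3} = v_{1} + v_{2} + v_{5}  ⇒ sig = [2:1,1,1]
  • {3,7}:  v_{3} + v_{7} = v_{1} + v_{5} + v_{6}  ⇒ sig = [2:1,1,1]
  • {4,9}:  v_{4} + v_{9} = v_{1} + v_{2} + v_{5}  ⇒ sig = [2:1,1,1]
  • {0,4}:  v_{0} + v_{4} = v_{1} + 2·v_{2} + v_{5}  ⇒ sig = [2:1,1,2]
  • {4,5,6}:  v_{4} + v_{5} + v_{6} = v_{8}  ⇒ sig = [3:1]
  • {1,2,5,6}:  v_{1} + v_{2} + v_{5} + v_{6} = 0  ⇒ sig = [4:]
  • {1,2,5,7}:  v_{1} + v_{2} + v_{5} + v_{7} = v_{9}  ⇒ sig = [4:1]
  • {0,1,5,7}:  v_{0} + v_{1} + v_{5} + v_{7} = 2·v_{9}  ⇒ sig = [4:2]

so the primitive-relation signature multiset is
    |P|=2: 14 collections, coeffs (), (1), (1), (1), (1), (1), (1,1), (1,1), (1,1), (1,1), (1,1,1), (1,1,1), (1,1,1), (1,1,2)
    |P|=3: 1 collection, coeffs (1)
    |P|=4: 3 collections, coeffs (), (1), (2)


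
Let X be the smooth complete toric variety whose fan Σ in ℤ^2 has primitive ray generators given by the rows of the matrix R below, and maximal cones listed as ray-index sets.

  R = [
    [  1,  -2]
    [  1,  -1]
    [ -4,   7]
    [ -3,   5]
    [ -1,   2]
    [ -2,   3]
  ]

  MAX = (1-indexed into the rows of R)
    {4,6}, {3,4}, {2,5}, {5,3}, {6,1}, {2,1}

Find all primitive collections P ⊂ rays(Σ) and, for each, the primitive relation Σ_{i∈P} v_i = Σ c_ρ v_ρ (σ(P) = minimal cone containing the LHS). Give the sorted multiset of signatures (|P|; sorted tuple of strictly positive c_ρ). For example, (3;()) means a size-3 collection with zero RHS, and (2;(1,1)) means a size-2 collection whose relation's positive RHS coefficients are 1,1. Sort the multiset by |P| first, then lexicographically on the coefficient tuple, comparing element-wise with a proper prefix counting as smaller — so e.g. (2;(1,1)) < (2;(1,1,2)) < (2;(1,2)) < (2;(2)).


Σ has 9 primitive collections:

  • {1,5}:  v_{1} + v_{5} = 0 — sig = (2;())
  • {1,3}:  v_{1} + v_{3} = v_{4} — sig = (2;(1))
  • {1,4}:  v_{1} + v_{4} = v_{6} — sig = (2;(1))
  • {2,6}:  v_{2} + v_{6} = v_{5} — sig = (2;(1))
  • {4,5}:  v_{4} + v_{5} = v_{3} — sig = (2;(1))
  • {5,6}:  v_{5} + v_{6} = v_{4} — sig = (2;(1))
  • {2,4}:  v_{2} + v_{4} = 2·v_{5} — sig = (2;(2))
  • {3,6}:  v_{3} + v_{6} = 2·v_{4} — sig = (2;(2))
  • {2,3}:  v_{2} + v_{3} = 3·v_{5} — sig = (2;(3))

Sorted signature multiset PRS(X):
    (2;())
    (2;(1))
    (2;(1))
    (2;(1))
    (2;(1))
    (2;(1))
    (2;(2))
    (2;(2))
    (2;(3))
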